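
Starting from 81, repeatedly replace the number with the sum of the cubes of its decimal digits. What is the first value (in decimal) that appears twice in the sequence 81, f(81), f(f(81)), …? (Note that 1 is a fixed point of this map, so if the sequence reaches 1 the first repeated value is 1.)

81 → 8³ + 1³ = 513
513 → 5³ + 1³ + 3³ = 153
153 → 1³ + 5³ + 3³ = 153  — 153 already appeared earlier.

153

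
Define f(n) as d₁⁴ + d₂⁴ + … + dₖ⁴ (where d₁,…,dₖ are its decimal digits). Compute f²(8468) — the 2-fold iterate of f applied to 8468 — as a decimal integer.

8468 → 8⁴ + 4⁴ + 6⁴ + 8⁴ = 4096 + 256 + 1296 + 4096 = 9744
9744 → 9⁴ + 7⁴ + 4⁴ + 4⁴ = 6561 + 2401 + 256 + 256 = 9474

9474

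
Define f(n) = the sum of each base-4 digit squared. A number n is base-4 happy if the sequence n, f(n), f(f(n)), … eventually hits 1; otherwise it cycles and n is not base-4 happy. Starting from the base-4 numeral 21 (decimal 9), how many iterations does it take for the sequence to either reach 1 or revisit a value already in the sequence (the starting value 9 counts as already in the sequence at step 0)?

4

9 = (2,1)_4 → 2² + 1² = 4 + 1 = 5
5 = (1,1)_4 → 1² + 1² = 1 + 1 = 2
2 = (2)_4 → 2² = 4
4 = (1,0)_4 → 1² + 0² = 1 + 0 = 1  — reached 1.
That took 4 steps.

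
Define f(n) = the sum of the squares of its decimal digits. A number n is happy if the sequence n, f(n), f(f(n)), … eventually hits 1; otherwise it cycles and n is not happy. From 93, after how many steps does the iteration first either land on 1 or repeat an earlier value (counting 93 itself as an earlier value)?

13

93 → 9² + 3² = 81 + 9 = 90
90 → 9² + 0² = 81 + 0 = 81
81 → 8² + 1² = 64 + 1 = 65
65 → 6² + 5² = 36 + 25 = 61
61 → 6² + 1² = 36 + 1 = 37
37 → 3² + 7² = 9 + 49 = 58
58 → 5² + 8² = 25 + 64 = 89
89 → 8² + 9² = 64 + 81 = 145
145 → 1² + 4² + 5² = 1 + 16 + 25 = 42
42 → 4² + 2² = 16 + 4 = 20
20 → 2² + 0² = 4 + 0 = 4
4 → 4² = 16
16 → 1² + 6² = 1 + 36 = 37  — 37 repeats.
That took 13 steps.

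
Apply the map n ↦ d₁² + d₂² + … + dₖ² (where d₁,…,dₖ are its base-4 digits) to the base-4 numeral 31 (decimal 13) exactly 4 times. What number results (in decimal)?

1

13 = (3,1)_4 → 3² + 1² = 9 + 1 = 10
10 = (2,2)_4 → 2² + 2² = 4 + 4 = 8
8 = (2,0)_4 → 2² + 0² = 4 + 0 = 4
4 = (1,0)_4 → 1² + 0² = 1 + 0 = 1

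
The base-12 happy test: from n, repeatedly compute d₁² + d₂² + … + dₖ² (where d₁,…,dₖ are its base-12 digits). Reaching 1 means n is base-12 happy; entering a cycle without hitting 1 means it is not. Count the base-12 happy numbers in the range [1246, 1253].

1

1246: 1246 → 213 → 107 → 185 → 35 → 125 → 125  — not base-12 happy
1247: 1247 → 234 → 86 → 53 → 41 → 34 → 104 → 128 → 164 → 66 → 61 → 26 → 8 → 64 → 41  — not base-12 happy
1248: 1248 → 128 → 164 → 66 → 61 → 26 → 8 → 64 → 41 → 34 → 104 → 128  — not base-12 happy
1249: 1249 → 129 → 181 → 11 → 121 → 101 → 89 → 74 → 40 → 25 → 5 → 25  — not base-12 happy
1250: 1250 → 132 → 121 → 101 → 89 → 74 → 40 → 25 → 5 → 25  — not base-12 happy
1251: 1251 → 137 → 146 → 5 → 25 → 5  — not base-12 happy
1252: 1252 → 144 → 1  — base-12 happy
1253: 1253 → 153 → 82 → 136 → 137 → 146 → 5 → 25 → 5  — not base-12 happy
base-12 happy: 1252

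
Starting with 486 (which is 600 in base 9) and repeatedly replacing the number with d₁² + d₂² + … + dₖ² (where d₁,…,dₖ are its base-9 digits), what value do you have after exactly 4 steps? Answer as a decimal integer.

486 = (6,0,0)_9 → 6² + 0² + 0² = 36 + 0 + 0 = 36
36 = (4,0)_9 → 4² + 0² = 16 + 0 = 16
16 = (1,7)_9 → 1² + 7² = 1 + 49 = 50
50 = (5,5)_9 → 5² + 5² = 25 + 25 = 50

50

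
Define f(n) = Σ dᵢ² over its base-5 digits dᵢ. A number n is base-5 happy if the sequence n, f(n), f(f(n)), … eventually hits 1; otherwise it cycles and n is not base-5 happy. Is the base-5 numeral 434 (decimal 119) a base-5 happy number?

base-5 happy

119 = (4,3,4)_5 → 4² + 3² + 4² = 16 + 9 + 16 = 41
41 = (1,3,1)_5 → 1² + 3² + 1² = 1 + 9 + 1 = 11
11 = (2,1)_5 → 2² + 1² = 4 + 1 = 5
5 = (1,0)_5 → 1² + 0² = 1 + 0 = 1  — reached 1.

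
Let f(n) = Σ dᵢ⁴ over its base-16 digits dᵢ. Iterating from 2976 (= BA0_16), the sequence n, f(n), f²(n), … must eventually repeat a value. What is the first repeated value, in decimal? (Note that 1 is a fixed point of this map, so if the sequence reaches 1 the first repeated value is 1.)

2976 = (11,10,0)_16 → 11⁴ + 10⁴ + 0⁴ = 24641
24641 = (6,0,4,1)_16 → 6⁴ + 0⁴ + 4⁴ + 1⁴ = 1553
1553 = (6,1,1)_16 → 6⁴ + 1⁴ + 1⁴ = 1298
1298 = (5,1,2)_16 → 5⁴ + 1⁴ + 2⁴ = 642
642 = (2,8,2)_16 → 2⁴ + 8⁴ + 2⁴ = 4128
4128 = (1,0,2,0)_16 → 1⁴ + 0⁴ + 2⁴ + 0⁴ = 17
17 = (1,1)_16 → 1⁴ + 1⁴ = 2
2 = (2)_16 → 2⁴ = 16
16 = (1,0)_16 → 1⁴ + 0⁴ = 1  — reached the fixed point 1.
1 → 1, so 1 is the first repeated value.

1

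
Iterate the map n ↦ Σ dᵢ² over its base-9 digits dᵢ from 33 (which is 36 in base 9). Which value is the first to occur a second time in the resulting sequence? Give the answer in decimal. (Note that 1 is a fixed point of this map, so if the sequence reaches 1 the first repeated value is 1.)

33 = (3,6)_9 → 3² + 6² = 9 + 36 = 45
45 = (5,0)_9 → 5² + 0² = 25 + 0 = 25
25 = (2,7)_9 → 2² + 7² = 4 + 49 = 53
53 = (5,8)_9 → 5² + 8² = 25 + 64 = 89
89 = (1,0,8)_9 → 1² + 0² + 8² = 1 + 0 + 64 = 65
65 = (7,2)_9 → 7² + 2² = 49 + 4 = 53  — 53 already appeared earlier.

53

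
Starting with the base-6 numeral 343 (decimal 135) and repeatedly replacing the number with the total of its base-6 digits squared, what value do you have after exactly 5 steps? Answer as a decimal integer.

135 = (3,4,3)_6 → 3² + 4² + 3² = 34
34 = (5,4)_6 → 5² + 4² = 41
41 = (1,0,5)_6 → 1² + 0² + 5² = 26
26 = (4,2)_6 → 4² + 2² = 20
20 = (3,2)_6 → 3² + 2² = 13

13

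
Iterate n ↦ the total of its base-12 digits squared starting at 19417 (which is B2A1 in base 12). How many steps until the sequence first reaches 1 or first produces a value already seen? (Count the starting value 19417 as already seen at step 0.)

19417 = (11,2,10,1)_12 → 11² + 2² + 10² + 1² = 226
226 = (1,6,10)_12 → 1² + 6² + 10² = 137
137 = (11,5)_12 → 11² + 5² = 146
146 = (1,0,2)_12 → 1² + 0² + 2² = 5
5 = (5)_12 → 5² = 25
25 = (2,1)_12 → 2² + 1² = 5  — 5 repeats.
That took 6 steps.

6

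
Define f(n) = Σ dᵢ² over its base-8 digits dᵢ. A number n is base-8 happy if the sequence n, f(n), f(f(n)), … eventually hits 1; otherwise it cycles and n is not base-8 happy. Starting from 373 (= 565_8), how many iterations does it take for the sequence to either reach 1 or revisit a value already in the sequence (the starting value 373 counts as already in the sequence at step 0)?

373 = (5,6,5)_8 → 5² + 6² + 5² = 86
86 = (1,2,6)_8 → 1² + 2² + 6² = 41
41 = (5,1)_8 → 5² + 1² = 26
26 = (3,2)_8 → 3² + 2² = 13
13 = (1,5)_8 → 1² + 5² = 26  — 26 repeats.
That took 5 steps.

5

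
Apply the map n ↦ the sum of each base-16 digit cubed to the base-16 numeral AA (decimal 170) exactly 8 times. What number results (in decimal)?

2927

170 = (10,10)_16 → 10³ + 10³ = 2000
2000 = (7,13,0)_16 → 7³ + 13³ + 0³ = 2540
2540 = (9,14,12)_16 → 9³ + 14³ + 12³ = 5201
5201 = (1,4,5,1)_16 → 1³ + 4³ + 5³ + 1³ = 191
191 = (11,15)_16 → 11³ + 15³ = 4706
4706 = (1,2,6,2)_16 → 1³ + 2³ + 6³ + 2³ = 233
233 = (14,9)_16 → 14³ + 9³ = 3473
3473 = (13,9,1)_16 → 13³ + 9³ + 1³ = 2927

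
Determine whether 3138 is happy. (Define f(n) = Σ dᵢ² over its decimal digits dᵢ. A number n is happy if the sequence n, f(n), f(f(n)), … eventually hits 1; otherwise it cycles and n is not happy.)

not happy

3138 → 3² + 1² + 3² + 8² = 9 + 1 + 9 + 64 = 83
83 → 8² + 3² = 64 + 9 = 73
73 → 7² + 3² = 49 + 9 = 58
58 → 5² + 8² = 25 + 64 = 89
89 → 8² + 9² = 64 + 81 = 145
145 → 1² + 4² + 5² = 1 + 16 + 25 = 42
42 → 4² + 2² = 16 + 4 = 20
20 → 2² + 0² = 4 + 0 = 4
4 → 4² = 16
16 → 1² + 6² = 1 + 36 = 37
37 → 3² + 7² = 9 + 49 = 58  — 58 already seen; the sequence cycles without reaching 1.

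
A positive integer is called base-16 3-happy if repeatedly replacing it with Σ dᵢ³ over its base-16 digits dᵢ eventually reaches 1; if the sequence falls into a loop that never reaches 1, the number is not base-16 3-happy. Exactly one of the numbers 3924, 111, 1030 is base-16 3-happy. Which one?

3924: 3924 → 3564 → 6669 → 3198 → 4815 → 5112 → 3915 → 4770 → 1017 → 4131 → 36 → 72 → 576 → 72  — repeats 72 (not base-16 3-happy)
111: 111 → 3591 → 3087 → 5103 → 6147 → 540 → 1737 → 2673 → 1344 → 189 → 3528 → 4437 → 252 → 5103  — repeats 5103 (not base-16 3-happy)
1030: 1030 → 280 → 514 → 16 → 1  — reaches 1 (base-16 3-happy)

1030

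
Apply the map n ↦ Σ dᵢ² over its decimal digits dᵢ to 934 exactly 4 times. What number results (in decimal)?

89

934 → 9² + 3² + 4² = 106
106 → 1² + 0² + 6² = 37
37 → 3² + 7² = 58
58 → 5² + 8² = 89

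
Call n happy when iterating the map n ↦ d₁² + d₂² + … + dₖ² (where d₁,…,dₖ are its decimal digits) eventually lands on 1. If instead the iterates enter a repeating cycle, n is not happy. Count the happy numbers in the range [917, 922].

917: 917 → 131 → 11 → 2 → 4 → 16 → 37 → 58 → 89 → 145 → 42 → 20 → 4  (repeats 4)
918: 918 → 146 → 53 → 34 → 25 → 29 → 85 → 89 → 145 → 42 → 20 → 4 → 16 → 37 → 58 → 89  (repeats 89)
919: 919 → 163 → 46 → 52 → 29 → 85 → 89 → 145 → 42 → 20 → 4 → 16 → 37 → 58 → 89  (repeats 89)
920: 920 → 85 → 89 → 145 → 42 → 20 → 4 → 16 → 37 → 58 → 89  (repeats 89)
921: 921 → 86 → 100 → 1  (reaches 1)
922: 922 → 89 → 145 → 42 → 20 → 4 → 16 → 37 → 58 → 89  (repeats 89)
happy: 921

1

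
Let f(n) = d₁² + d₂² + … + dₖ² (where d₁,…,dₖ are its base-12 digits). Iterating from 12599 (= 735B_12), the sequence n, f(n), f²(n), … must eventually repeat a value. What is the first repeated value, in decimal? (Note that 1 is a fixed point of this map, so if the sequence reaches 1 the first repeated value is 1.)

12599 = (7,3,5,11)_12 → 7² + 3² + 5² + 11² = 204
204 = (1,5,0)_12 → 1² + 5² + 0² = 26
26 = (2,2)_12 → 2² + 2² = 8
8 = (8)_12 → 8² = 64
64 = (5,4)_12 → 5² + 4² = 41
41 = (3,5)_12 → 3² + 5² = 34
34 = (2,10)_12 → 2² + 10² = 104
104 = (8,8)_12 → 8² + 8² = 128
128 = (10,8)_12 → 10² + 8² = 164
164 = (1,1,8)_12 → 1² + 1² + 8² = 66
66 = (5,6)_12 → 5² + 6² = 61
61 = (5,1)_12 → 5² + 1² = 26  — 26 already appeared earlier.

26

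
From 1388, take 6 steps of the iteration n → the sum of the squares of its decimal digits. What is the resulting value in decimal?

58

1388 → 1² + 3² + 8² + 8² = 1 + 9 + 64 + 64 = 138
138 → 1² + 3² + 8² = 1 + 9 + 64 = 74
74 → 7² + 4² = 49 + 16 = 65
65 → 6² + 5² = 36 + 25 = 61
61 → 6² + 1² = 36 + 1 = 37
37 → 3² + 7² = 9 + 49 = 58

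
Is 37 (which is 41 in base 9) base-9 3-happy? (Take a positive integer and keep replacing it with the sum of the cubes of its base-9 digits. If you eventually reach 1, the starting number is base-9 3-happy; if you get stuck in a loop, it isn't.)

37 = (4,1)_9 → 4³ + 1³ = 65
65 = (7,2)_9 → 7³ + 2³ = 351
351 = (4,3,0)_9 → 4³ + 3³ + 0³ = 91
91 = (1,1,1)_9 → 1³ + 1³ + 1³ = 3
3 = (3)_9 → 3³ = 27
27 = (3,0)_9 → 3³ + 0³ = 27  — 27 already seen; the sequence cycles without reaching 1.

not base-9 3-happy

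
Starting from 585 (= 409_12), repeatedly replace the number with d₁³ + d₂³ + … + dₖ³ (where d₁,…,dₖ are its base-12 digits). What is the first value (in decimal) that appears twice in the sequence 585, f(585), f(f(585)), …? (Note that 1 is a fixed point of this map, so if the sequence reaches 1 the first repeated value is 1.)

793

585 = (4,0,9)_12 → 4³ + 0³ + 9³ = 793
793 = (5,6,1)_12 → 5³ + 6³ + 1³ = 342
342 = (2,4,6)_12 → 2³ + 4³ + 6³ = 288
288 = (2,0,0)_12 → 2³ + 0³ + 0³ = 8
8 = (8)_12 → 8³ = 512
512 = (3,6,8)_12 → 3³ + 6³ + 8³ = 755
755 = (5,2,11)_12 → 5³ + 2³ + 11³ = 1464
1464 = (10,2,0)_12 → 10³ + 2³ + 0³ = 1008
1008 = (7,0,0)_12 → 7³ + 0³ + 0³ = 343
343 = (2,4,7)_12 → 2³ + 4³ + 7³ = 415
415 = (2,10,7)_12 → 2³ + 10³ + 7³ = 1351
1351 = (9,4,7)_12 → 9³ + 4³ + 7³ = 1136
1136 = (7,10,8)_12 → 7³ + 10³ + 8³ = 1855
1855 = (1,0,10,7)_12 → 1³ + 0³ + 10³ + 7³ = 1344
1344 = (9,4,0)_12 → 9³ + 4³ + 0³ = 793  — 793 already appeared earlier.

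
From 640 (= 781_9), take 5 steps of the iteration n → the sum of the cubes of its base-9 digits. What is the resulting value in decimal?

1198

640 = (7,8,1)_9 → 7³ + 8³ + 1³ = 343 + 512 + 1 = 856
856 = (1,1,5,1)_9 → 1³ + 1³ + 5³ + 1³ = 1 + 1 + 125 + 1 = 128
128 = (1,5,2)_9 → 1³ + 5³ + 2³ = 1 + 125 + 8 = 134
134 = (1,5,8)_9 → 1³ + 5³ + 8³ = 1 + 125 + 512 = 638
638 = (7,7,8)_9 → 7³ + 7³ + 8³ = 343 + 343 + 512 = 1198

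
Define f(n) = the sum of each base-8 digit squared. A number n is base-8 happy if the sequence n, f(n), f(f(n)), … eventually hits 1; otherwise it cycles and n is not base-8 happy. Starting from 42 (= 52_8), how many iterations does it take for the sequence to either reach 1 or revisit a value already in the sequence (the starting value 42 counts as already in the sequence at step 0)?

4

42 = (5,2)_8 → 5² + 2² = 25 + 4 = 29
29 = (3,5)_8 → 3² + 5² = 9 + 25 = 34
34 = (4,2)_8 → 4² + 2² = 16 + 4 = 20
20 = (2,4)_8 → 2² + 4² = 4 + 16 = 20  — 20 repeats.
That took 4 steps.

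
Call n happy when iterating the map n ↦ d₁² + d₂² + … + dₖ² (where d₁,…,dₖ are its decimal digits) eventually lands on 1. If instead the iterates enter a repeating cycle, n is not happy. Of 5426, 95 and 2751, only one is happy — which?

2751

5426: 5426 → 81 → 65 → 61 → 37 → 58 → 89 → 145 → 42 → 20 → 4 → 16 → 37  — repeats 37 (not happy)
95: 95 → 106 → 37 → 58 → 89 → 145 → 42 → 20 → 4 → 16 → 37  — repeats 37 (not happy)
2751: 2751 → 79 → 130 → 10 → 1  — reaches 1 (happy)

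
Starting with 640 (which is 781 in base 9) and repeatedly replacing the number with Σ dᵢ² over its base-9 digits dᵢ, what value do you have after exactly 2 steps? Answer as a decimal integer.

640 = (7,8,1)_9 → 7² + 8² + 1² = 114
114 = (1,3,6)_9 → 1² + 3² + 6² = 46

46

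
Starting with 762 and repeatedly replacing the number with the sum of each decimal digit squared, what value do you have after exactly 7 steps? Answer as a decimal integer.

37

762 → 7² + 6² + 2² = 49 + 36 + 4 = 89
89 → 8² + 9² = 64 + 81 = 145
145 → 1² + 4² + 5² = 1 + 16 + 25 = 42
42 → 4² + 2² = 16 + 4 = 20
20 → 2² + 0² = 4 + 0 = 4
4 → 4² = 16
16 → 1² + 6² = 1 + 36 = 37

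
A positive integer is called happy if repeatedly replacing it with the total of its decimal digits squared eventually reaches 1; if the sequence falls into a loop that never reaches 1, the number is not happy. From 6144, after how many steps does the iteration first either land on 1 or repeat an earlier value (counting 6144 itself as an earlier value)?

6144 → 6² + 1² + 4² + 4² = 36 + 1 + 16 + 16 = 69
69 → 6² + 9² = 36 + 81 = 117
117 → 1² + 1² + 7² = 1 + 1 + 49 = 51
51 → 5² + 1² = 25 + 1 = 26
26 → 2² + 6² = 4 + 36 = 40
40 → 4² + 0² = 16 + 0 = 16
16 → 1² + 6² = 1 + 36 = 37
37 → 3² + 7² = 9 + 49 = 58
58 → 5² + 8² = 25 + 64 = 89
89 → 8² + 9² = 64 + 81 = 145
145 → 1² + 4² + 5² = 1 + 16 + 25 = 42
42 → 4² + 2² = 16 + 4 = 20
20 → 2² + 0² = 4 + 0 = 4
4 → 4² = 16  — 16 repeats.
That took 14 steps.

14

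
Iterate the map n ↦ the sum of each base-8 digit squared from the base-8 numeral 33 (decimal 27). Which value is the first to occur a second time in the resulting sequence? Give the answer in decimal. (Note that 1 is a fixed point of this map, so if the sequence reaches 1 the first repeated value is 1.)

27 = (3,3)_8 → 3² + 3² = 9 + 9 = 18
18 = (2,2)_8 → 2² + 2² = 4 + 4 = 8
8 = (1,0)_8 → 1² + 0² = 1 + 0 = 1  — reached the fixed point 1.
1 → 1, so 1 is the first repeated value.

1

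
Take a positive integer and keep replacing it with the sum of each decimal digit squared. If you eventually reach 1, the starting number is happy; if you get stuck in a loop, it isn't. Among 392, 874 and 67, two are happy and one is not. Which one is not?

392: 392 → 94 → 97 → 130 → 10 → 1  — reaches 1 (happy)
874: 874 → 129 → 86 → 100 → 1  — reaches 1 (happy)
67: 67 → 85 → 89 → 145 → 42 → 20 → 4 → 16 → 37 → 58 → 89  — repeats 89 (not happy)

67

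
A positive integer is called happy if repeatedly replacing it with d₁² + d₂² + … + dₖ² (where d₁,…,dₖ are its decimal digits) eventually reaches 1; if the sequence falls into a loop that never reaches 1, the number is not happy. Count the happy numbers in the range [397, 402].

1

397: 397 → 139 → 91 → 82 → 68 → 100 → 1  (reaches 1)
398: 398 → 154 → 42 → 20 → 4 → 16 → 37 → 58 → 89 → 145 → 42  (repeats 42)
399: 399 → 171 → 51 → 26 → 40 → 16 → 37 → 58 → 89 → 145 → 42 → 20 → 4 → 16  (repeats 16)
400: 400 → 16 → 37 → 58 → 89 → 145 → 42 → 20 → 4 → 16  (repeats 16)
401: 401 → 17 → 50 → 25 → 29 → 85 → 89 → 145 → 42 → 20 → 4 → 16 → 37 → 58 → 89  (repeats 89)
402: 402 → 20 → 4 → 16 → 37 → 58 → 89 → 145 → 42 → 20  (repeats 20)
happy: 397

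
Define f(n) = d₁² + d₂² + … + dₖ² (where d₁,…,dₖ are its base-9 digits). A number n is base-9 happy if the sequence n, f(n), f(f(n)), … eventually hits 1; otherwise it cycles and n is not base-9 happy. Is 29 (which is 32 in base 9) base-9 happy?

not base-9 happy

29 = (3,2)_9 → 13
13 = (1,4)_9 → 17
17 = (1,8)_9 → 65
65 = (7,2)_9 → 53
53 = (5,8)_9 → 89
89 = (1,0,8)_9 → 65  — 65 already seen; the sequence cycles without reaching 1.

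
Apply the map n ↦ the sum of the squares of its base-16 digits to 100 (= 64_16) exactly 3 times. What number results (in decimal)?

100 = (6,4)_16 → 52
52 = (3,4)_16 → 25
25 = (1,9)_16 → 82

82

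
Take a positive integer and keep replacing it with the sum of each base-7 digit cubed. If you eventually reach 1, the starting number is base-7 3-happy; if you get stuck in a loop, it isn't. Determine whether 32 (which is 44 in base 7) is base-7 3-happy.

32 = (4,4)_7 → 4³ + 4³ = 128
128 = (2,4,2)_7 → 2³ + 4³ + 2³ = 80
80 = (1,4,3)_7 → 1³ + 4³ + 3³ = 92
92 = (1,6,1)_7 → 1³ + 6³ + 1³ = 218
218 = (4,3,1)_7 → 4³ + 3³ + 1³ = 92  — 92 already seen; the sequence cycles without reaching 1.

not base-7 3-happy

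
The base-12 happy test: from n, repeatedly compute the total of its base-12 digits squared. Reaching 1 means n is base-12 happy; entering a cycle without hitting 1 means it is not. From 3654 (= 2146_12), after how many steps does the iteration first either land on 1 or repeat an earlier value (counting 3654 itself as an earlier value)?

3654 = (2,1,4,6)_12 → 2² + 1² + 4² + 6² = 57
57 = (4,9)_12 → 4² + 9² = 97
97 = (8,1)_12 → 8² + 1² = 65
65 = (5,5)_12 → 5² + 5² = 50
50 = (4,2)_12 → 4² + 2² = 20
20 = (1,8)_12 → 1² + 8² = 65  — 65 repeats.
That took 6 steps.

6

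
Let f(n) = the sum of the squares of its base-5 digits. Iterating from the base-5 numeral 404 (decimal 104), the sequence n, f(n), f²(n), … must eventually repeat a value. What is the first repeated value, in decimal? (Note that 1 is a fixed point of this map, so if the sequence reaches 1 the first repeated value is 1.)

104 = (4,0,4)_5 → 4² + 0² + 4² = 32
32 = (1,1,2)_5 → 1² + 1² + 2² = 6
6 = (1,1)_5 → 1² + 1² = 2
2 = (2)_5 → 2² = 4
4 = (4)_5 → 4² = 16
16 = (3,1)_5 → 3² + 1² = 10
10 = (2,0)_5 → 2² + 0² = 4  — 4 already appeared earlier.

4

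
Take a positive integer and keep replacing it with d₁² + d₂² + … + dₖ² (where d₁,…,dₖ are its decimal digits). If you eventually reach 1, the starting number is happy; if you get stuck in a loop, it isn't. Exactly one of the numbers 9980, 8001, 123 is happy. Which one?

9980

9980: 9980 → 226 → 44 → 32 → 13 → 10 → 1  — reaches 1 (happy)
8001: 8001 → 65 → 61 → 37 → 58 → 89 → 145 → 42 → 20 → 4 → 16 → 37  — repeats 37 (not happy)
123: 123 → 14 → 17 → 50 → 25 → 29 → 85 → 89 → 145 → 42 → 20 → 4 → 16 → 37 → 58 → 89  — repeats 89 (not happy)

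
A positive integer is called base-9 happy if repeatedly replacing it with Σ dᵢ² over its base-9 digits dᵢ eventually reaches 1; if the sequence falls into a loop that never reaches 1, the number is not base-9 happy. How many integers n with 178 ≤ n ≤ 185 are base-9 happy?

1

178: 178 → 54 → 36 → 16 → 50 → 50  — not base-9 happy
179: 179 → 69 → 85 → 17 → 65 → 53 → 89 → 65  — not base-9 happy
180: 180 → 8 → 64 → 50 → 50  — not base-9 happy
181: 181 → 9 → 1  — base-9 happy
182: 182 → 12 → 10 → 2 → 4 → 16 → 50 → 50  — not base-9 happy
183: 183 → 17 → 65 → 53 → 89 → 65  — not base-9 happy
184: 184 → 24 → 40 → 32 → 34 → 58 → 52 → 74 → 68 → 74  — not base-9 happy
185: 185 → 33 → 45 → 25 → 53 → 89 → 65 → 53  — not base-9 happy
base-9 happy: 181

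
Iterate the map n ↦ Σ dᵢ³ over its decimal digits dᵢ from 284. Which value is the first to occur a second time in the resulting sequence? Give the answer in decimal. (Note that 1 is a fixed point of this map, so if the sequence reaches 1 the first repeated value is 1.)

284 → 584
584 → 701
701 → 344
344 → 155
155 → 251
251 → 134
134 → 92
92 → 737
737 → 713
713 → 371
371 → 371  — 371 already appeared earlier.

371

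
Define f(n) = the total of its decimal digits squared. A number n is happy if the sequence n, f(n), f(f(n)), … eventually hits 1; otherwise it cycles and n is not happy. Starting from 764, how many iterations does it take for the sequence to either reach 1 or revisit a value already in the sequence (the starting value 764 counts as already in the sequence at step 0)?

11

764 → 7² + 6² + 4² = 49 + 36 + 16 = 101
101 → 1² + 0² + 1² = 1 + 0 + 1 = 2
2 → 2² = 4
4 → 4² = 16
16 → 1² + 6² = 1 + 36 = 37
37 → 3² + 7² = 9 + 49 = 58
58 → 5² + 8² = 25 + 64 = 89
89 → 8² + 9² = 64 + 81 = 145
145 → 1² + 4² + 5² = 1 + 16 + 25 = 42
42 → 4² + 2² = 16 + 4 = 20
20 → 2² + 0² = 4 + 0 = 4  — 4 repeats.
That took 11 steps.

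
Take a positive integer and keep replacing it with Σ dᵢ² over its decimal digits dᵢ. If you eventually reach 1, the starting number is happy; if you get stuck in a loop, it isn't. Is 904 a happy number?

904 → 9² + 0² + 4² = 81 + 0 + 16 = 97
97 → 9² + 7² = 81 + 49 = 130
130 → 1² + 3² + 0² = 1 + 9 + 0 = 10
10 → 1² + 0² = 1 + 0 = 1  — reached 1.

happy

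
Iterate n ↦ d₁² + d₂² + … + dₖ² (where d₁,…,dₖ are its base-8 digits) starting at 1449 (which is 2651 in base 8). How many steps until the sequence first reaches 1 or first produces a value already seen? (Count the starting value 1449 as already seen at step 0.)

5

1449 = (2,6,5,1)_8 → 2² + 6² + 5² + 1² = 4 + 36 + 25 + 1 = 66
66 = (1,0,2)_8 → 1² + 0² + 2² = 1 + 0 + 4 = 5
5 = (5)_8 → 5² = 25
25 = (3,1)_8 → 3² + 1² = 9 + 1 = 10
10 = (1,2)_8 → 1² + 2² = 1 + 4 = 5  — 5 repeats.
That took 5 steps.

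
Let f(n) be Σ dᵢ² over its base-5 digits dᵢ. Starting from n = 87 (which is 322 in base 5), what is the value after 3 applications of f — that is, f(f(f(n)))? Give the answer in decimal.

13

87 = (3,2,2)_5 → 3² + 2² + 2² = 9 + 4 + 4 = 17
17 = (3,2)_5 → 3² + 2² = 9 + 4 = 13
13 = (2,3)_5 → 2² + 3² = 4 + 9 = 13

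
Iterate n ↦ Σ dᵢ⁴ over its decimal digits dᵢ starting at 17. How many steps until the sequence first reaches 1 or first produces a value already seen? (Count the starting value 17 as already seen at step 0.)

17 → 1⁴ + 7⁴ = 1 + 2401 = 2402
2402 → 2⁴ + 4⁴ + 0⁴ + 2⁴ = 16 + 256 + 0 + 16 = 288
288 → 2⁴ + 8⁴ + 8⁴ = 16 + 4096 + 4096 = 8208
8208 → 8⁴ + 2⁴ + 0⁴ + 8⁴ = 4096 + 16 + 0 + 4096 = 8208  — 8208 repeats.
That took 4 steps.

4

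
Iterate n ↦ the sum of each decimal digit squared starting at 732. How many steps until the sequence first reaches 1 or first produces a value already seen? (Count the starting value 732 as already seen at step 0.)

732 → 7² + 3² + 2² = 62
62 → 6² + 2² = 40
40 → 4² + 0² = 16
16 → 1² + 6² = 37
37 → 3² + 7² = 58
58 → 5² + 8² = 89
89 → 8² + 9² = 145
145 → 1² + 4² + 5² = 42
42 → 4² + 2² = 20
20 → 2² + 0² = 4
4 → 4² = 16  — 16 repeats.
That took 11 steps.

11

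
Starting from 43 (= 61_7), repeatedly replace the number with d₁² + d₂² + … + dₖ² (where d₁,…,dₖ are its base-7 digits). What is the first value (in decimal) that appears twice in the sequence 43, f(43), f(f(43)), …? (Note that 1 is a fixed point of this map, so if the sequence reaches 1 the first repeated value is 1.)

37

43 = (6,1)_7 → 6² + 1² = 37
37 = (5,2)_7 → 5² + 2² = 29
29 = (4,1)_7 → 4² + 1² = 17
17 = (2,3)_7 → 2² + 3² = 13
13 = (1,6)_7 → 1² + 6² = 37  — 37 already appeared earlier.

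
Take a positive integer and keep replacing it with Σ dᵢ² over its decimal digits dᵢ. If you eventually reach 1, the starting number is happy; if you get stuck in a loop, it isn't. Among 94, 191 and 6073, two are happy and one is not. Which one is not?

94: 94 → 97 → 130 → 10 → 1  — reaches 1 (happy)
191: 191 → 83 → 73 → 58 → 89 → 145 → 42 → 20 → 4 → 16 → 37 → 58  — repeats 58 (not happy)
6073: 6073 → 94 → 97 → 130 → 10 → 1  — reaches 1 (happy)

191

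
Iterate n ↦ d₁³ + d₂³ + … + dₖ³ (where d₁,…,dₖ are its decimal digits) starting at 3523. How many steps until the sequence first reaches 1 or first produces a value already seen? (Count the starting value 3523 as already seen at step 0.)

9

3523 → 3³ + 5³ + 2³ + 3³ = 27 + 125 + 8 + 27 = 187
187 → 1³ + 8³ + 7³ = 1 + 512 + 343 = 856
856 → 8³ + 5³ + 6³ = 512 + 125 + 216 = 853
853 → 8³ + 5³ + 3³ = 512 + 125 + 27 = 664
664 → 6³ + 6³ + 4³ = 216 + 216 + 64 = 496
496 → 4³ + 9³ + 6³ = 64 + 729 + 216 = 1009
1009 → 1³ + 0³ + 0³ + 9³ = 1 + 0 + 0 + 729 = 730
730 → 7³ + 3³ + 0³ = 343 + 27 + 0 = 370
370 → 3³ + 7³ + 0³ = 27 + 343 + 0 = 370  — 370 repeats.
That took 9 steps.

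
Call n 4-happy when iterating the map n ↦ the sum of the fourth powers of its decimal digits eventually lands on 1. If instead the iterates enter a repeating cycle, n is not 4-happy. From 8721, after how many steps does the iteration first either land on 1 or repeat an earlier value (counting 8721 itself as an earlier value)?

3

8721 → 8⁴ + 7⁴ + 2⁴ + 1⁴ = 4096 + 2401 + 16 + 1 = 6514
6514 → 6⁴ + 5⁴ + 1⁴ + 4⁴ = 1296 + 625 + 1 + 256 = 2178
2178 → 2⁴ + 1⁴ + 7⁴ + 8⁴ = 16 + 1 + 2401 + 4096 = 6514  — 6514 repeats.
That took 3 steps.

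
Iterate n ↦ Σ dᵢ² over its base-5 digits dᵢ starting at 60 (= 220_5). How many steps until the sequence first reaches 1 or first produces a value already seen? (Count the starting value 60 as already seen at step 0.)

60 = (2,2,0)_5 → 2² + 2² + 0² = 8
8 = (1,3)_5 → 1² + 3² = 10
10 = (2,0)_5 → 2² + 0² = 4
4 = (4)_5 → 4² = 16
16 = (3,1)_5 → 3² + 1² = 10  — 10 repeats.
That took 5 steps.

5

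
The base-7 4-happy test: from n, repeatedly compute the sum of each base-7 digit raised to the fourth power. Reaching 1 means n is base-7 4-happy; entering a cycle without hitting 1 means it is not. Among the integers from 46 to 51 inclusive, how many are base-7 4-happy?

46: 46 → 1552 → 1218 → 1458 → 898 → 304 → 1378 → 1552  — not base-7 4-happy
47: 47 → 1921 → 963 → 1153 → 803 → 673 → 1923 → 1507 → 913 → 609 → 707 → 97 → 2593 → 1459 → 963  — not base-7 4-happy
48: 48 → 2592 → 1394 → 338 → 2608 → 514 → 244 → 2848 → 1314 → 1956 → 2258 → 1808 → 1938 → 2258  — not base-7 4-happy
49: 49 → 1  — base-7 4-happy
50: 50 → 2 → 16 → 32 → 512 → 164 → 178 → 418 → 708 → 98 → 16  — not base-7 4-happy
51: 51 → 17 → 97 → 2593 → 1459 → 963 → 1153 → 803 → 673 → 1923 → 1507 → 913 → 609 → 707 → 97  — not base-7 4-happy
base-7 4-happy: 49

1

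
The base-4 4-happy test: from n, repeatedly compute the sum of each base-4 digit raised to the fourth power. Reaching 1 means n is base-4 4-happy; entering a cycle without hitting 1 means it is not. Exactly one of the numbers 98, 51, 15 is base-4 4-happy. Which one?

98

98: 98 → 33 → 17 → 2 → 16 → 1  — reaches 1 (base-4 4-happy)
51: 51 → 162 → 48 → 81 → 3 → 81  — repeats 81 (not base-4 4-happy)
15: 15 → 162 → 48 → 81 → 3 → 81  — repeats 81 (not base-4 4-happy)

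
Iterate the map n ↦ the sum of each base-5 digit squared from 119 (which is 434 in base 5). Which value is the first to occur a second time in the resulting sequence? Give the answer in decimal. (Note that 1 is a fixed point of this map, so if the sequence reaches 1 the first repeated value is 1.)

119 = (4,3,4)_5 → 4² + 3² + 4² = 16 + 9 + 16 = 41
41 = (1,3,1)_5 → 1² + 3² + 1² = 1 + 9 + 1 = 11
11 = (2,1)_5 → 2² + 1² = 4 + 1 = 5
5 = (1,0)_5 → 1² + 0² = 1 + 0 = 1  — reached the fixed point 1.
1 → 1, so 1 is the first repeated value.

1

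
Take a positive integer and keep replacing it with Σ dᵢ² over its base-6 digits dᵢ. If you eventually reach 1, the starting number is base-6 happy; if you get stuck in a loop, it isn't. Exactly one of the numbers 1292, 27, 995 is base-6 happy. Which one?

1292

1292: 1292 → 79 → 6 → 1  — reaches 1 (base-6 happy)
27: 27 → 25 → 17 → 29 → 41 → 26 → 20 → 13 → 5 → 25  — repeats 25 (not base-6 happy)
995: 995 → 59 → 35 → 50 → 9 → 10 → 17 → 29 → 41 → 26 → 20 → 13 → 5 → 25 → 17  — repeats 17 (not base-6 happy)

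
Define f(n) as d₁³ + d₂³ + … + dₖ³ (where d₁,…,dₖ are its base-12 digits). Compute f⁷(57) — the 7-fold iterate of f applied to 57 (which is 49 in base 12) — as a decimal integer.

1464

57 = (4,9)_12 → 4³ + 9³ = 64 + 729 = 793
793 = (5,6,1)_12 → 5³ + 6³ + 1³ = 125 + 216 + 1 = 342
342 = (2,4,6)_12 → 2³ + 4³ + 6³ = 8 + 64 + 216 = 288
288 = (2,0,0)_12 → 2³ + 0³ + 0³ = 8 + 0 + 0 = 8
8 = (8)_12 → 8³ = 512
512 = (3,6,8)_12 → 3³ + 6³ + 8³ = 27 + 216 + 512 = 755
755 = (5,2,11)_12 → 5³ + 2³ + 11³ = 125 + 8 + 1331 = 1464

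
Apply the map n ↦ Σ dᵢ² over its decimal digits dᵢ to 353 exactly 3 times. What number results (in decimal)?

353 → 3² + 5² + 3² = 43
43 → 4² + 3² = 25
25 → 2² + 5² = 29

29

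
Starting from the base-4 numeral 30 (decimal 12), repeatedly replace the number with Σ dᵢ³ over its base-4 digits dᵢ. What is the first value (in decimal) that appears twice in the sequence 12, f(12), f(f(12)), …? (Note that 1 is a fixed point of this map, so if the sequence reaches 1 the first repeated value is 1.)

12 = (3,0)_4 → 27
27 = (1,2,3)_4 → 36
36 = (2,1,0)_4 → 9
9 = (2,1)_4 → 9  — 9 already appeared earlier.

9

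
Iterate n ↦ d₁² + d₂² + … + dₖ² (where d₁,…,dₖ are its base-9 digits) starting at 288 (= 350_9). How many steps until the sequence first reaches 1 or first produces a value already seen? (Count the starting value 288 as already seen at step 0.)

288 = (3,5,0)_9 → 34
34 = (3,7)_9 → 58
58 = (6,4)_9 → 52
52 = (5,7)_9 → 74
74 = (8,2)_9 → 68
68 = (7,5)_9 → 74  — 74 repeats.
That took 6 steps.

6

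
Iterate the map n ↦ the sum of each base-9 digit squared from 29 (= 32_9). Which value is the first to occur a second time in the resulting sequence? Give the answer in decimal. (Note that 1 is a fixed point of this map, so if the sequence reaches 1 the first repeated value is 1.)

65

29 = (3,2)_9 → 3² + 2² = 13
13 = (1,4)_9 → 1² + 4² = 17
17 = (1,8)_9 → 1² + 8² = 65
65 = (7,2)_9 → 7² + 2² = 53
53 = (5,8)_9 → 5² + 8² = 89
89 = (1,0,8)_9 → 1² + 0² + 8² = 65  — 65 already appeared earlier.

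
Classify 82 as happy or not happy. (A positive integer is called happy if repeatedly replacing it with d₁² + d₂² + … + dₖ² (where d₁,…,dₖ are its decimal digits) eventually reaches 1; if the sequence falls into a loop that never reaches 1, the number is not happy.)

happy

82 → 8² + 2² = 64 + 4 = 68
68 → 6² + 8² = 36 + 64 = 100
100 → 1² + 0² + 0² = 1 + 0 + 0 = 1  — reached 1.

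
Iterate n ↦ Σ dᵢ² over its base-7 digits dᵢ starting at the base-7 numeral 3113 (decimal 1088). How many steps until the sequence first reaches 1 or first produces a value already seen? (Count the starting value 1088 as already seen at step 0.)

8

1088 = (3,1,1,3)_7 → 20
20 = (2,6)_7 → 40
40 = (5,5)_7 → 50
50 = (1,0,1)_7 → 2
2 = (2)_7 → 4
4 = (4)_7 → 16
16 = (2,2)_7 → 8
8 = (1,1)_7 → 2  — 2 repeats.
That took 8 steps.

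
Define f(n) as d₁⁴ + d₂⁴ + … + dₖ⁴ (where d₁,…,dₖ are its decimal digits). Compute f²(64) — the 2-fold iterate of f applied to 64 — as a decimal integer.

1267

64 → 6⁴ + 4⁴ = 1296 + 256 = 1552
1552 → 1⁴ + 5⁴ + 5⁴ + 2⁴ = 1 + 625 + 625 + 16 = 1267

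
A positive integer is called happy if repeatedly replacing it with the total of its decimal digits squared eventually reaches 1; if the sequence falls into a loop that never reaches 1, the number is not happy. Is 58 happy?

not happy

58 → 5² + 8² = 25 + 64 = 89
89 → 8² + 9² = 64 + 81 = 145
145 → 1² + 4² + 5² = 1 + 16 + 25 = 42
42 → 4² + 2² = 16 + 4 = 20
20 → 2² + 0² = 4 + 0 = 4
4 → 4² = 16
16 → 1² + 6² = 1 + 36 = 37
37 → 3² + 7² = 9 + 49 = 58  — 58 already seen; the sequence cycles without reaching 1.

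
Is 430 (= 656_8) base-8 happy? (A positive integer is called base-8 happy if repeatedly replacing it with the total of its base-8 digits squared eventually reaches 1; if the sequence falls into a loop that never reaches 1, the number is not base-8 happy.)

430 = (6,5,6)_8 → 6² + 5² + 6² = 97
97 = (1,4,1)_8 → 1² + 4² + 1² = 18
18 = (2,2)_8 → 2² + 2² = 8
8 = (1,0)_8 → 1² + 0² = 1  — reached 1.

base-8 happy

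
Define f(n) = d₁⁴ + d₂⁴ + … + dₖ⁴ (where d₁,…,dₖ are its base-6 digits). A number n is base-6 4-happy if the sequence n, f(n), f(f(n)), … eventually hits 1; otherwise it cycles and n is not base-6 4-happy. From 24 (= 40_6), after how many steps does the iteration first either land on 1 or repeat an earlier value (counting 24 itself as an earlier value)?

12

24 = (4,0)_6 → 4⁴ + 0⁴ = 256
256 = (1,1,0,4)_6 → 1⁴ + 1⁴ + 0⁴ + 4⁴ = 258
258 = (1,1,1,0)_6 → 1⁴ + 1⁴ + 1⁴ + 0⁴ = 3
3 = (3)_6 → 3⁴ = 81
81 = (2,1,3)_6 → 2⁴ + 1⁴ + 3⁴ = 98
98 = (2,4,2)_6 → 2⁴ + 4⁴ + 2⁴ = 288
288 = (1,2,0,0)_6 → 1⁴ + 2⁴ + 0⁴ + 0⁴ = 17
17 = (2,5)_6 → 2⁴ + 5⁴ = 641
641 = (2,5,4,5)_6 → 2⁴ + 5⁴ + 4⁴ + 5⁴ = 1522
1522 = (1,1,0,1,4)_6 → 1⁴ + 1⁴ + 0⁴ + 1⁴ + 4⁴ = 259
259 = (1,1,1,1)_6 → 1⁴ + 1⁴ + 1⁴ + 1⁴ = 4
4 = (4)_6 → 4⁴ = 256  — 256 repeats.
That took 12 steps.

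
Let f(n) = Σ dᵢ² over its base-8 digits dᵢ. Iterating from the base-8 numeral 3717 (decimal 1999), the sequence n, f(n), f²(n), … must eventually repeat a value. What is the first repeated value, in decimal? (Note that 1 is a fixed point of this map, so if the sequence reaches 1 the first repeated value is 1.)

1999 = (3,7,1,7)_8 → 3² + 7² + 1² + 7² = 108
108 = (1,5,4)_8 → 1² + 5² + 4² = 42
42 = (5,2)_8 → 5² + 2² = 29
29 = (3,5)_8 → 3² + 5² = 34
34 = (4,2)_8 → 4² + 2² = 20
20 = (2,4)_8 → 2² + 4² = 20  — 20 already appeared earlier.

20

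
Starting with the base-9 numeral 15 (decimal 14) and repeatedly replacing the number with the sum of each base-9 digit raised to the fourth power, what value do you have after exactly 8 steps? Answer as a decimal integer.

1394

14 = (1,5)_9 → 626
626 = (7,6,5)_9 → 4322
4322 = (5,8,3,2)_9 → 4818
4818 = (6,5,4,3)_9 → 2258
2258 = (3,0,7,8)_9 → 6578
6578 = (1,0,0,1,8)_9 → 4098
4098 = (5,5,5,3)_9 → 1956
1956 = (2,6,1,3)_9 → 1394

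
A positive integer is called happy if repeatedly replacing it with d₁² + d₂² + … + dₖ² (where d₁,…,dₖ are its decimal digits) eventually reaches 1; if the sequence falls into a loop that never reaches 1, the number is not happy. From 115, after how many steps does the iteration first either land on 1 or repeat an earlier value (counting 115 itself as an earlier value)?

115 → 1² + 1² + 5² = 27
27 → 2² + 7² = 53
53 → 5² + 3² = 34
34 → 3² + 4² = 25
25 → 2² + 5² = 29
29 → 2² + 9² = 85
85 → 8² + 5² = 89
89 → 8² + 9² = 145
145 → 1² + 4² + 5² = 42
42 → 4² + 2² = 20
20 → 2² + 0² = 4
4 → 4² = 16
16 → 1² + 6² = 37
37 → 3² + 7² = 58
58 → 5² + 8² = 89  — 89 repeats.
That took 15 steps.

15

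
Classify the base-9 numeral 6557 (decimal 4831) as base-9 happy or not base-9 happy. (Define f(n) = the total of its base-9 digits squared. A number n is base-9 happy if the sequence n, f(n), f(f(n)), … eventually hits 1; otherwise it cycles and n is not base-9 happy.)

4831 = (6,5,5,7)_9 → 6² + 5² + 5² + 7² = 36 + 25 + 25 + 49 = 135
135 = (1,6,0)_9 → 1² + 6² + 0² = 1 + 36 + 0 = 37
37 = (4,1)_9 → 4² + 1² = 16 + 1 = 17
17 = (1,8)_9 → 1² + 8² = 1 + 64 = 65
65 = (7,2)_9 → 7² + 2² = 49 + 4 = 53
53 = (5,8)_9 → 5² + 8² = 25 + 64 = 89
89 = (1,0,8)_9 → 1² + 0² + 8² = 1 + 0 + 64 = 65  — 65 already seen; the sequence cycles without reaching 1.

not base-9 happy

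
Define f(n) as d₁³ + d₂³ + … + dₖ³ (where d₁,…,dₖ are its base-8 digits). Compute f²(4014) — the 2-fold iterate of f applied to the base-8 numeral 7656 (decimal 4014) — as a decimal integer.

4014 = (7,6,5,6)_8 → 7³ + 6³ + 5³ + 6³ = 900
900 = (1,6,0,4)_8 → 1³ + 6³ + 0³ + 4³ = 281

281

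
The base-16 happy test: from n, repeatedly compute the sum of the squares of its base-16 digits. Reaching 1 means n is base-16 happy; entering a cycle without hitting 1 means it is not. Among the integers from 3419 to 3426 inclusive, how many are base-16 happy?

2

3419: 3419 → 315 → 131 → 73 → 97 → 37 → 29 → 170 → 200 → 208 → 169 → 181 → 146 → 85 → 50 → 13 → 169  — not base-16 happy
3420: 3420 → 338 → 30 → 197 → 169 → 181 → 146 → 85 → 50 → 13 → 169  — not base-16 happy
3421: 3421 → 363 → 158 → 277 → 27 → 122 → 149 → 106 → 136 → 128 → 64 → 16 → 1  — base-16 happy
3422: 3422 → 390 → 101 → 61 → 178 → 125 → 218 → 269 → 170 → 200 → 208 → 169 → 181 → 146 → 85 → 50 → 13 → 169  — not base-16 happy
3423: 3423 → 419 → 110 → 232 → 260 → 17 → 2 → 4 → 16 → 1  — base-16 happy
3424: 3424 → 205 → 313 → 91 → 146 → 85 → 50 → 13 → 169 → 181 → 146  — not base-16 happy
3425: 3425 → 206 → 340 → 42 → 104 → 100 → 52 → 25 → 82 → 29 → 170 → 200 → 208 → 169 → 181 → 146 → 85 → 50 → 13 → 169  — not base-16 happy
3426: 3426 → 209 → 170 → 200 → 208 → 169 → 181 → 146 → 85 → 50 → 13 → 169  — not base-16 happy
base-16 happy: 3421, 3423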